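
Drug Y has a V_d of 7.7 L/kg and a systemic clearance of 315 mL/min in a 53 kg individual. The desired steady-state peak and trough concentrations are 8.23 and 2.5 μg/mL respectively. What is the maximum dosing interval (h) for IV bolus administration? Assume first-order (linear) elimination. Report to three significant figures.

25.7 h

Vd = 7.7 L/kg × 53 kg = 408.1 L
CL = 315 mL/min × 60/1000 = 18.90 L/h
k = CL / Vd = 18.90 / 408.1 = 0.04631 h⁻¹
Between IV bolus doses, concentration decays as C = C₀·e^(−kτ), so C_peak/C_trough = e^(kτ).
τ_max = ln(C_peak/C_trough) / k = ln(8.23/2.5) / 0.04631 = 1.191 / 0.04631 = 25.72 h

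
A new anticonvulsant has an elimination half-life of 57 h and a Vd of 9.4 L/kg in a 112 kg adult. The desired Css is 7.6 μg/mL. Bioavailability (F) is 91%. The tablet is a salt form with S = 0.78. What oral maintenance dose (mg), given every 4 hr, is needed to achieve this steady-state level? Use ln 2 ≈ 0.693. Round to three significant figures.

Total Vd = 9.4 × 112 = 1053 L
CL = 0.693 × Vd / t½ = 0.693 × 1053 / 57 = 12.80 L/h
D = CL × Css × τ / F / S = 12.80 × 7.6 × 4 / 0.91 / 0.78 = 548.2 mg

548 mg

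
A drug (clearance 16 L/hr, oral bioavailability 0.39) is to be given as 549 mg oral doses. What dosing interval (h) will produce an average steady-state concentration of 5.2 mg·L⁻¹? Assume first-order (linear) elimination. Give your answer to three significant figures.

F·D/τ = CL·Css → τ = F·D / (CL·Css).
τ = 0.39 × 549 / (16 × 5.2) = 2.573 h

2.57 h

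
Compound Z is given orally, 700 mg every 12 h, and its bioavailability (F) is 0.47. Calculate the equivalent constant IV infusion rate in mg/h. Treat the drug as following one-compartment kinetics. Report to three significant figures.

27.4 mg/h

Equivalent systemic input: infusion rate = F·D/τ.
Rate = 0.47 × 700 / 12 = 27.42 mg/h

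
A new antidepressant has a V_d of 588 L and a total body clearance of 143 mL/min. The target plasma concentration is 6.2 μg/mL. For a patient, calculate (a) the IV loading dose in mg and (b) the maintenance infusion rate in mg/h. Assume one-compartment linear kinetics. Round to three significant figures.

Loading: fill Vd to C_target → 588.0 L × 6.2 mg/L = 3646 mg
CL = 143 mL/min × 60/1000 = 8.580 L/h
Maintenance: replace elimination → rate = CL × Css = 8.580 × 6.2 = 53.20 mg/h

(a) 3650 mg; (b) 53.2 mg/h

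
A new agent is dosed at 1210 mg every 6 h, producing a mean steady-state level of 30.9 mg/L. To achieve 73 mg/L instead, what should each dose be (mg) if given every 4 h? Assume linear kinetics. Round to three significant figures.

1910 mg

With linear kinetics, Css is proportional to dose rate (D/τ) at fixed clearance.
D₂ = D₁ × (Css,target / Css,current) × (τ₂/τ₁) = 1210 × (73/30.9) × (4/6) = 1906 mg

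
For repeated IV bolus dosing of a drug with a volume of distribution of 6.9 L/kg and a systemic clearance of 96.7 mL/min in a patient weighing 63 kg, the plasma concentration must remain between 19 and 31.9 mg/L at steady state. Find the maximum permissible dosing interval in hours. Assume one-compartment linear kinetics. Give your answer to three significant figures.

38.8 h

Total Vd = 6.9 × 63 = 434.7 L
CL = 96.7 mL/min = 96.7 × 0.06 = 5.802 L/h
k = CL / Vd = 5.802 / 434.7 = 0.01335 h⁻¹
Between IV bolus doses, concentration decays as C = C₀·e^(−kτ), so C_peak/C_trough = e^(kτ).
τ_max = ln(C_peak/C_trough) / k = ln(31.9/19) / 0.01335 = 0.5182 / 0.01335 = 38.82 h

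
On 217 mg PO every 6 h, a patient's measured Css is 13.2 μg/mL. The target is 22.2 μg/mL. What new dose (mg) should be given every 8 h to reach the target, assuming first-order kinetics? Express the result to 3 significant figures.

For first-order elimination, Css ∝ F·D/(CL·τ); F and CL are unchanged, so Css ∝ D/τ.
D₂ = D₁ × (Css,target / Css,current) × (τ₂/τ₁) = 217 × (22.2/13.2) × (8/6) = 486.6 mg

487 mg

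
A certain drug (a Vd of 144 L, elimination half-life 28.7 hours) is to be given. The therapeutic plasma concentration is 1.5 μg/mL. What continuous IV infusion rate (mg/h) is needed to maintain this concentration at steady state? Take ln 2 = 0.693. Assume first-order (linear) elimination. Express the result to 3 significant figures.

CL = ln 2 · Vd / t½ = 0.693 × 144.0 / 28.7 = 3.477 L/h
Infusion rate = CL × Css = 3.477 × 1.5 = 5.216 mg/h

5.22 mg/h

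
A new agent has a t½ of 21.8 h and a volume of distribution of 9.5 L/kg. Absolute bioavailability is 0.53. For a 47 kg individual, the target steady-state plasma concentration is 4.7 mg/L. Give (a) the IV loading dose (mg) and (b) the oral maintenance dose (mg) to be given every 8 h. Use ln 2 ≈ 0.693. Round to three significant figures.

Vd(total) = 47 kg × 9.5 L/kg = 446.5 L
LD = Vd × C = 446.5 × 4.7 = 2099 mg
CL = 0.693 × Vd / t½ = 0.693 × 446.5 / 21.8 = 14.19 L/h
D = CL × Css × τ / F = 14.19 × 4.7 × 8 / 0.53 = 1007 mg

(a) 2100 mg; (b) 1010 mg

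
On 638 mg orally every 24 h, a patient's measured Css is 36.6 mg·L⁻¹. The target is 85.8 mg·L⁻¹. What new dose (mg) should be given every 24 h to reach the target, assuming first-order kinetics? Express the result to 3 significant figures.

1500 mg

With linear kinetics, Css is proportional to dose rate (D/τ) at fixed clearance.
D₂ = D₁ × (Css,target / Css,current) = 638 × 85.8/36.6 = 1496 mg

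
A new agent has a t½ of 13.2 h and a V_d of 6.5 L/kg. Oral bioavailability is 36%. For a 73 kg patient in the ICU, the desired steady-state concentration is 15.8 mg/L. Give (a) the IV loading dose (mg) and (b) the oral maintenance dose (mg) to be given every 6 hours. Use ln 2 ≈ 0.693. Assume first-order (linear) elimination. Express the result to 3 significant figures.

(a) 7500 mg; (b) 6560 mg

Vd(total) = 73 kg × 6.5 L/kg = 474.5 L
LD = Vd × C = 474.5 × 15.8 = 7497 mg
CL = 0.693 × Vd / t½ = 0.693 × 474.5 / 13.2 = 24.91 L/h
D = CL × Css × τ / F = 24.91 × 15.8 × 6 / 0.36 = 6560 mg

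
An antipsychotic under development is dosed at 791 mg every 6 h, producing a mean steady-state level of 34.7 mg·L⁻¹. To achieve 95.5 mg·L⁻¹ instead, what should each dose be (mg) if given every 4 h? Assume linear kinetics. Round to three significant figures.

1450 mg

For first-order elimination, Css ∝ F·D/(CL·τ); F and CL are unchanged, so Css ∝ D/τ.
D₂ = D₁ × (Css,target / Css,current) × (τ₂/τ₁) = 791 × (95.5/34.7) × (4/6) = 1451 mg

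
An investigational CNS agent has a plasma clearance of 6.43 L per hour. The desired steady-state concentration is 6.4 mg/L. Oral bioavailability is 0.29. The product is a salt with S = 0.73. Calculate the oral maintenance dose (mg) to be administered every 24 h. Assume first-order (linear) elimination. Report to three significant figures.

D = CL × Css × τ / F / S = 6.430 × 6.4 × 24 / 0.29 / 0.73 = 4665 mg

4670 mg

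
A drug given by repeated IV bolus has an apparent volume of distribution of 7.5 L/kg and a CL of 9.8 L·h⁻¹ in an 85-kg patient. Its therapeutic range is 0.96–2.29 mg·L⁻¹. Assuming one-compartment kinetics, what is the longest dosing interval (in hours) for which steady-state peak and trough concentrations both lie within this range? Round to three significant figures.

56.6 h

Vd(total) = 85 kg × 7.5 L/kg = 637.5 L
k = CL / Vd = 9.800 / 637.5 = 0.01537 h⁻¹
Between IV bolus doses, concentration decays as C = C₀·e^(−kτ), so C_peak/C_trough = e^(kτ).
τ_max = ln(C_peak/C_trough) / k = ln(2.29/0.96) / 0.01537 = 0.8694 / 0.01537 = 56.56 h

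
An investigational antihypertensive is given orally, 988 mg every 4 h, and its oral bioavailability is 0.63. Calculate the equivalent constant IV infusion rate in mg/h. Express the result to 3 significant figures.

156 mg/h

Equivalent systemic input: infusion rate = F·D/τ.
Rate = 0.63 × 988 / 4 = 155.6 mg/h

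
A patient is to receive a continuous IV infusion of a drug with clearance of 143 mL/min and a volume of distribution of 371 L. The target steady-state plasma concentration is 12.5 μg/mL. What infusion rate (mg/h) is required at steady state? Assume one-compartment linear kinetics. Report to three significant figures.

107 mg/h

CL = 143 mL/min × 60/1000 = 8.580 L/h
Rate = CL × Css = 8.580 × 12.5 = 107.3 mg/h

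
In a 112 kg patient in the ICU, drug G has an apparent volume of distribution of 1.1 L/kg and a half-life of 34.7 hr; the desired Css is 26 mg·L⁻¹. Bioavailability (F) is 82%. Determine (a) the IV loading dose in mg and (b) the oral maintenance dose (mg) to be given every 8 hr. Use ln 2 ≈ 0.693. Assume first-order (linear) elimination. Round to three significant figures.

Total Vd = 1.1 × 112 = 123.2 L
LD = Vd × C = 123.2 × 26 = 3203 mg
CL = 0.693 × Vd / t½ = 0.693 × 123.2 / 34.7 = 2.460 L/h
D = CL × Css × τ / F = 2.460 × 26 × 8 / 0.82 = 624.0 mg

(a) 3200 mg; (b) 624 mg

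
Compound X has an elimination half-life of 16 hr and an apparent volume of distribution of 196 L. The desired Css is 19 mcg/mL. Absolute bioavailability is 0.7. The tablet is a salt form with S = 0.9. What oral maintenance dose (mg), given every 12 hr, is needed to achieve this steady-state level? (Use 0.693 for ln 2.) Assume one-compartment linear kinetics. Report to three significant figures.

CL = ln 2 · Vd / t½ = 0.693 × 196.0 / 16 = 8.489 L/h
D = CL × Css × τ / F / S = 8.489 × 19 × 12 / 0.7 / 0.9 = 3072 mg

3070 mg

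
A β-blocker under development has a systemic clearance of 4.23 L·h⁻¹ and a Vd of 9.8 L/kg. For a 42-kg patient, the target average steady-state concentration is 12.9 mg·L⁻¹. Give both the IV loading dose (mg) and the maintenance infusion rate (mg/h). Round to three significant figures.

Vd = 9.8 L/kg × 42 kg = 411.6 L
Loading dose = Vd × C = 411.6 × 12.9 = 5310 mg
Infusion rate = 4.230 L/h × 12.9 mg/L = 54.57 mg/h

(a) 5310 mg; (b) 54.6 mg/h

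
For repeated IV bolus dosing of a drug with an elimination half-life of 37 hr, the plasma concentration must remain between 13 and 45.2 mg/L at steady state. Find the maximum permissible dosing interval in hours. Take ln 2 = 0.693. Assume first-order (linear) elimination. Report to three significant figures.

66.5 h

k = 0.693 / t½ = 0.693 / 37 = 0.01873 h⁻¹
Between IV bolus doses, concentration decays as C = C₀·e^(−kτ), so C_peak/C_trough = e^(kτ).
τ_max = ln(C_peak/C_trough) / k = ln(45.2/13) / 0.01873 = 1.246 / 0.01873 = 66.52 h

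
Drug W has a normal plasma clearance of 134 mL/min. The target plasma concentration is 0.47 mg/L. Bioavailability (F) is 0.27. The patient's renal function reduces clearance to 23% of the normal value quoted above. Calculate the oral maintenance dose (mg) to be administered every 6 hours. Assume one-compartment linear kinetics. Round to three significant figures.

Convert clearance: 134 mL/min × 60 min/h ÷ 1000 mL/L = 8.040 L/h
Patient clearance = 0.23 × 8.040 = 1.849 L/h
D = CL × Css × τ / F = 1.849 × 0.47 × 6 / 0.27 = 19.31 mg

19.3 mg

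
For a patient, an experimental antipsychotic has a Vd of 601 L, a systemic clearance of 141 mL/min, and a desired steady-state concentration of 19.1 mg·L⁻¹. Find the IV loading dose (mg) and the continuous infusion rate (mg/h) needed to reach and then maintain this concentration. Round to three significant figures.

(a) 11500 mg; (b) 162 mg/h

Loading dose = Vd × C = 601.0 × 19.1 = 11480 mg
CL = 141 mL/min × 60/1000 = 8.460 L/h
Infusion rate = 8.460 L/h × 19.1 mg/L = 161.6 mg/h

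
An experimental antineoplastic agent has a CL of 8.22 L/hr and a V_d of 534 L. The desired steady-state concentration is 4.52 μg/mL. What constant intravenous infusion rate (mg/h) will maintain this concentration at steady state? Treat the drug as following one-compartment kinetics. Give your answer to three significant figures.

At steady state, infusion rate equals elimination rate: rate in = CL × Css.
Infusion rate = CL · Css = 8.220 L/h × 4.52 mg/L = 37.15 mg/h

37.2 mg/h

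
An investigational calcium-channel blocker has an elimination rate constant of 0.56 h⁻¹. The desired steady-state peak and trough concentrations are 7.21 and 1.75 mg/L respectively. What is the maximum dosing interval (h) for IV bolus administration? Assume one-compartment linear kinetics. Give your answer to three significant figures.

Between IV bolus doses, concentration decays as C = C₀·e^(−kτ), so C_peak/C_trough = e^(kτ).
τ_max = ln(C_peak/C_trough) / k = ln(7.21/1.75) / 0.5600 = 1.416 / 0.5600 = 2.529 h

2.53 h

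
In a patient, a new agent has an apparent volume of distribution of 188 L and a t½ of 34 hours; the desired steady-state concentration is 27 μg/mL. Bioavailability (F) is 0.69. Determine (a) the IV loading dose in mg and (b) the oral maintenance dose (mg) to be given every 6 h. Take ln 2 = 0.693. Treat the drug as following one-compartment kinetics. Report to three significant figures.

LD = Vd × C = 188.0 × 27 = 5076 mg
CL = 0.693 × Vd / t½ = 0.693 × 188.0 / 34 = 3.832 L/h
D = CL × Css × τ / F = 3.832 × 27 × 6 / 0.69 = 899.7 mg

(a) 5080 mg; (b) 900 mg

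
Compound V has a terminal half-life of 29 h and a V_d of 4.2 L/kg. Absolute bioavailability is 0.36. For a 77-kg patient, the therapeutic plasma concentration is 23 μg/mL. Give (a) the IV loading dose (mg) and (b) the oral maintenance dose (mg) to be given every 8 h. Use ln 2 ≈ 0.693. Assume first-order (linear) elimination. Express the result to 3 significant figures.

(a) 7440 mg; (b) 3950 mg

Vd(total) = 77 kg × 4.2 L/kg = 323.4 L
LD = Vd × C = 323.4 × 23 = 7438 mg
CL = 0.693 × Vd / t½ = 0.693 × 323.4 / 29 = 7.728 L/h
D = CL × Css × τ / F = 7.728 × 23 × 8 / 0.36 = 3950 mg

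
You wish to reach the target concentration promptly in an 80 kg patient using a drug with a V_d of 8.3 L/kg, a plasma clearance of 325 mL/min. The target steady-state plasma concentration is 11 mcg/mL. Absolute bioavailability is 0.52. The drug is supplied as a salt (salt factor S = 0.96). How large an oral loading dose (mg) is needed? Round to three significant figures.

14600 mg

Vd(total) = 80 kg × 8.3 L/kg = 664.0 L
Loading dose depends on Vd (not clearance): it fills the distribution volume.
LD = Vd × C / F / S = 664.0 × 11.00 / 0.52 / 0.96 = 14630 mg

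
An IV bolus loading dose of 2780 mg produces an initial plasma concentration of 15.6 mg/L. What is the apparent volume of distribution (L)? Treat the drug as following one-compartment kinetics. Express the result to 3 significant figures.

178 L

Immediately after an IV bolus, C₀ = Dose / Vd, so Vd = Dose / C₀.
Vd = 2780 / 15.6 = 178.2 L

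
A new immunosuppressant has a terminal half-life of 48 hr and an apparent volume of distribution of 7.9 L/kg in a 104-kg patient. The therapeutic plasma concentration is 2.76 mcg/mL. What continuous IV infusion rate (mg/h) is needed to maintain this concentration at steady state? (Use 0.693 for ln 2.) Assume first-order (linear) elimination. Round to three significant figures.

32.7 mg/h

Vd = 7.9 L/kg × 104 kg = 821.6 L
k = 0.693/48 = 0.01444 h⁻¹, so CL = k·Vd = 0.01444 × 821.6 = 11.86 L/h
Infusion rate = CL × Css = 11.86 × 2.76 = 32.73 mg/h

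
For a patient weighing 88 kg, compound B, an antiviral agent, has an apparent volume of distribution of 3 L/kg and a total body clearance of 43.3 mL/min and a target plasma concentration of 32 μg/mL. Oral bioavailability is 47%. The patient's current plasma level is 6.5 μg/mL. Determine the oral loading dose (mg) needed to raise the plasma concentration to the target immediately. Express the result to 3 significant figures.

Total Vd = 3 × 88 = 264.0 L
The loading dose fills Vd to the target concentration; clearance is irrelevant here.
Concentration deficit ΔC = 32 − 6.5 = 25.50 mg/L
LD = Vd × ΔC / F = 264.0 × 25.50 / 0.47 = 14320 mg

14300 mg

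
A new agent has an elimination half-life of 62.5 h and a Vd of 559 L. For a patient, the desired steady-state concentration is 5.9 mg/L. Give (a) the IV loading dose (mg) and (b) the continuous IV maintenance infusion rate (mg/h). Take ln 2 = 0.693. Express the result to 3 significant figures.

(a) 3300 mg; (b) 36.6 mg/h

LD = Vd × C = 559.0 × 5.9 = 3298 mg
CL = 0.693 × Vd / t½ = 0.693 × 559.0 / 62.5 = 6.198 L/h
Infusion rate = CL × Css = 6.198 × 5.9 = 36.57 mg/h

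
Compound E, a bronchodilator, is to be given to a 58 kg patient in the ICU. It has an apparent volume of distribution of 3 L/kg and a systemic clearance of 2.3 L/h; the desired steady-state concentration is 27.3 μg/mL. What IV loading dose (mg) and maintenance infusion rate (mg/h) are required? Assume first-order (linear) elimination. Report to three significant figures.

(a) 4750 mg; (b) 62.8 mg/h

Vd = 3 L/kg × 58 kg = 174.0 L
Loading: fill Vd to C_target → 174.0 L × 27.3 mg/L = 4750 mg
Maintenance: replace elimination → rate = CL × Css = 2.300 × 27.3 = 62.79 mg/h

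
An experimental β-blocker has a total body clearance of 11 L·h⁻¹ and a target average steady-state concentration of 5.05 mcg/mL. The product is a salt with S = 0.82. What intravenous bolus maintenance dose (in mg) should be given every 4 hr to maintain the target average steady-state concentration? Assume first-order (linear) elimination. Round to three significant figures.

At steady state, dose per interval replaces the amount cleared in that interval: S·D/τ = CL·Css.
D = CL × Css × τ / S = 11.00 × 5.05 × 4 / 0.82 = 271.0 mg

271 mg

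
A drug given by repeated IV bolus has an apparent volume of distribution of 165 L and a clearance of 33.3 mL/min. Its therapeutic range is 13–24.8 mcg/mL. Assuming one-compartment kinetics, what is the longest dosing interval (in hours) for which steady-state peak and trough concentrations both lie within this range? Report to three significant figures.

CL = 33.3 mL/min = 33.3 × 0.06 = 1.998 L/h
k = CL / Vd = 1.998 / 165.0 = 0.01211 h⁻¹
Between IV bolus doses, concentration decays as C = C₀·e^(−kτ), so C_peak/C_trough = e^(kτ).
τ_max = ln(C_peak/C_trough) / k = ln(24.8/13) / 0.01211 = 0.6459 / 0.01211 = 53.34 h

53.3 h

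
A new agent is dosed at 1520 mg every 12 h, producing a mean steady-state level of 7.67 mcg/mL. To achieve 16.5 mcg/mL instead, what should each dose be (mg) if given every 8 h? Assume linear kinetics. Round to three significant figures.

With linear kinetics, Css is proportional to dose rate (D/τ) at fixed clearance.
D₂ = D₁ × (Css,target / Css,current) × (τ₂/τ₁) = 1520 × (16.5/7.67) × (8/12) = 2180 mg

2180 mg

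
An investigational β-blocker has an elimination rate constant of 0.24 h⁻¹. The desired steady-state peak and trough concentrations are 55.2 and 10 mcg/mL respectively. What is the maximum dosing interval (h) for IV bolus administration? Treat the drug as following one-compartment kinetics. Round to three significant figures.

Between IV bolus doses, concentration decays as C = C₀·e^(−kτ), so C_peak/C_trough = e^(kτ).
τ_max = ln(C_peak/C_trough) / k = ln(55.2/10) / 0.2400 = 1.708 / 0.2400 = 7.117 h

7.12 h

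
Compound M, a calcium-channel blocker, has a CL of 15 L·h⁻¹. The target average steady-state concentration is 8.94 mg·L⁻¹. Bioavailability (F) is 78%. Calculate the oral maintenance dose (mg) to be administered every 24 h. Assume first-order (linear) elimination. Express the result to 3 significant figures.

4130 mg

D = CL × Css × τ / F = 15.00 × 8.94 × 24 / 0.78 = 4126 mg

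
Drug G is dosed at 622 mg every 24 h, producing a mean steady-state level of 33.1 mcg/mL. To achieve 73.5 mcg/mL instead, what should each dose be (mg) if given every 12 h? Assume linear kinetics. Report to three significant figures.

For first-order elimination, Css ∝ F·D/(CL·τ); F and CL are unchanged, so Css ∝ D/τ.
D₂ = D₁ × (Css,target / Css,current) × (τ₂/τ₁) = 622 × (73.5/33.1) × (12/24) = 690.6 mg

691 mg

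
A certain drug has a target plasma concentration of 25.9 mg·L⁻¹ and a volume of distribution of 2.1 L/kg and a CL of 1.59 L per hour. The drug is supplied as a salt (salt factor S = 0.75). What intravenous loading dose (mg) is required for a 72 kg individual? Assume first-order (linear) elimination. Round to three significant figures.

5220 mg

Vd = 2.1 L/kg × 72 kg = 151.2 L
LD = Vd × C / S = 151.2 × 25.90 / 0.75 = 5221 mg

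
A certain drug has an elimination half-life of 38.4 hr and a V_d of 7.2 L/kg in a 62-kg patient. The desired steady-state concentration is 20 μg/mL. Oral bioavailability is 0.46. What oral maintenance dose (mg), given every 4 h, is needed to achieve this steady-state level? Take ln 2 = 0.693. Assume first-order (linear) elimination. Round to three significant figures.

Total Vd = 7.2 × 62 = 446.4 L
CL = ln 2 · Vd / t½ = 0.693 × 446.4 / 38.4 = 8.056 L/h
D = CL × Css × τ / F = 8.056 × 20 × 4 / 0.46 = 1401 mg

1400 mg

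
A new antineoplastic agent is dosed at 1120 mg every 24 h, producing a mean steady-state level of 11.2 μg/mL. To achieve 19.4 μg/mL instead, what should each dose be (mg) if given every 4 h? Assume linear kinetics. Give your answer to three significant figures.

With linear kinetics, Css is proportional to dose rate (D/τ) at fixed clearance.
D₂ = D₁ × (Css,target / Css,current) × (τ₂/τ₁) = 1120 × (19.4/11.2) × (4/24) = 323.3 mg

323 mg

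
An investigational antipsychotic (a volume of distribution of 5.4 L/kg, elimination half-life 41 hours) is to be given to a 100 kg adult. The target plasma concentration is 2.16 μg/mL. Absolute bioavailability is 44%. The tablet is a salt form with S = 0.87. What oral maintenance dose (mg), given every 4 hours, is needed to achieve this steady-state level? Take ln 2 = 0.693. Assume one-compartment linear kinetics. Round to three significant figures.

206 mg

Total Vd = 5.4 × 100 = 540.0 L
k = 0.693/41 = 0.01690 h⁻¹, so CL = k·Vd = 0.01690 × 540.0 = 9.126 L/h
D = CL × Css × τ / F / S = 9.126 × 2.16 × 4 / 0.44 / 0.87 = 206.0 mg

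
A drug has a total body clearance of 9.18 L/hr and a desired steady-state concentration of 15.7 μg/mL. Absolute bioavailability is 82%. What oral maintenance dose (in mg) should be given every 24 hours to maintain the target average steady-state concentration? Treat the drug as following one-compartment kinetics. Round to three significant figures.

D = CL × Css × τ / F = 9.180 × 15.7 × 24 / 0.82 = 4218 mg

4220 mg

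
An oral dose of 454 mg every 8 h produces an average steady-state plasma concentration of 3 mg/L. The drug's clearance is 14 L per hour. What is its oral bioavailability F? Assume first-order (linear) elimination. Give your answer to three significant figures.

0.740

F·D/τ = CL·Css at steady state → F = CL·Css·τ / D.
F = 14 × 3 × 8 / 454 = 0.740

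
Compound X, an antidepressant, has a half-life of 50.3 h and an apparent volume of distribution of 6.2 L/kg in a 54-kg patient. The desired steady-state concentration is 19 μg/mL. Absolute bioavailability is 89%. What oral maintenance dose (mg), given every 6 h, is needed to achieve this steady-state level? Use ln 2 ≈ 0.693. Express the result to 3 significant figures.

591 mg

Vd = 6.2 L/kg × 54 kg = 334.8 L
k = 0.693/50.3 = 0.01378 h⁻¹, so CL = k·Vd = 0.01378 × 334.8 = 4.614 L/h
D = CL × Css × τ / F = 4.614 × 19 × 6 / 0.89 = 591.0 mg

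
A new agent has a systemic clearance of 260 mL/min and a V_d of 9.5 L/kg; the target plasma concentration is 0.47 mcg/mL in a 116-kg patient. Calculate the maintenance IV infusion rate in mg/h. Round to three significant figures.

7.33 mg/h

CL = 260 mL/min × 60/1000 = 15.60 L/h
R₀ = 15.60 × 0.47 = 7.332 mg/h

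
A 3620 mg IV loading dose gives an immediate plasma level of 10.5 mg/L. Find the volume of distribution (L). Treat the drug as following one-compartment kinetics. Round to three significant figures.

345 L

Immediately after an IV bolus, C₀ = Dose / Vd, so Vd = Dose / C₀.
Vd = 3620 / 10.5 = 344.8 L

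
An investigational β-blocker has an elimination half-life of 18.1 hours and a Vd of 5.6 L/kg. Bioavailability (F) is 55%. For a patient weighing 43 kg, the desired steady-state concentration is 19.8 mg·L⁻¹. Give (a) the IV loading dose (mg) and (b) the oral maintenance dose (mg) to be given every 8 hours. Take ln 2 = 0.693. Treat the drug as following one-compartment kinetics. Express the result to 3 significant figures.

Vd = 5.6 L/kg × 43 kg = 240.8 L
LD = Vd × C = 240.8 × 19.8 = 4768 mg
CL = 0.693 × Vd / t½ = 0.693 × 240.8 / 18.1 = 9.220 L/h
D = CL × Css × τ / F = 9.220 × 19.8 × 8 / 0.55 = 2655 mg

(a) 4770 mg; (b) 2660 mg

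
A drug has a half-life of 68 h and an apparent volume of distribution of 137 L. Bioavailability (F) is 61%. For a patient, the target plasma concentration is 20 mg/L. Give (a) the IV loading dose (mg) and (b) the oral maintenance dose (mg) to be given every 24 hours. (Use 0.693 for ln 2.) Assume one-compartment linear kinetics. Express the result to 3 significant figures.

(a) 2740 mg; (b) 1100 mg

LD = Vd × C = 137.0 × 20 = 2740 mg
CL = 0.693 × Vd / t½ = 0.693 × 137.0 / 68 = 1.396 L/h
D = CL × Css × τ / F = 1.396 × 20 × 24 / 0.61 = 1098 mg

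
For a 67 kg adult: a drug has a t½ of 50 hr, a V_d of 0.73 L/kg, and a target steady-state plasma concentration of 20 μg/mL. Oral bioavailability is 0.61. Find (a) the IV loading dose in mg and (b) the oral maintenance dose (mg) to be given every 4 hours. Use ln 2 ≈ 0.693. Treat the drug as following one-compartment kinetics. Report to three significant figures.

(a) 978 mg; (b) 88.9 mg

Vd(total) = 67 kg × 0.73 L/kg = 48.91 L
LD = Vd × C = 48.91 × 20 = 978.2 mg
CL = 0.693 × Vd / t½ = 0.693 × 48.91 / 50 = 0.6779 L/h
D = CL × Css × τ / F = 0.6779 × 20 × 4 / 0.61 = 88.90 mg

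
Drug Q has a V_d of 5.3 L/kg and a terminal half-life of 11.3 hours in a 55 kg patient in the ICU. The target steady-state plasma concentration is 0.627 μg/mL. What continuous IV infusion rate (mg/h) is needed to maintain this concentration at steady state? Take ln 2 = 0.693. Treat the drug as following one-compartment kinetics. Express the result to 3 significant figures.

11.2 mg/h

Vd = 5.3 L/kg × 55 kg = 291.5 L
CL = 0.693 × Vd / t½ = 0.693 × 291.5 / 11.3 = 17.88 L/h
Infusion rate = CL × Css = 17.88 × 0.627 = 11.21 mg/h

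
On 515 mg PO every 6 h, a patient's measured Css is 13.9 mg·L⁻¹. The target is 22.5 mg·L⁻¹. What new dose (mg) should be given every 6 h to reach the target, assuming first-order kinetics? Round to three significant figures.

For first-order elimination, Css ∝ F·D/(CL·τ); F and CL are unchanged, so Css ∝ D/τ.
D₂ = D₁ × (Css,target / Css,current) = 515 × 22.5/13.9 = 833.6 mg

834 mg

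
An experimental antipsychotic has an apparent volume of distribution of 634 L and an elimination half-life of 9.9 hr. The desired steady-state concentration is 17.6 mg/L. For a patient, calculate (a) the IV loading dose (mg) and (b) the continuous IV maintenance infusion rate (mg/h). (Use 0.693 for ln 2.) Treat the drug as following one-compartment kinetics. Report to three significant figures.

LD = Vd × C = 634.0 × 17.6 = 11160 mg
CL = 0.693 × Vd / t½ = 0.693 × 634.0 / 9.9 = 44.38 L/h
Infusion rate = CL × Css = 44.38 × 17.6 = 781.1 mg/h

(a) 11200 mg; (b) 781 mg/h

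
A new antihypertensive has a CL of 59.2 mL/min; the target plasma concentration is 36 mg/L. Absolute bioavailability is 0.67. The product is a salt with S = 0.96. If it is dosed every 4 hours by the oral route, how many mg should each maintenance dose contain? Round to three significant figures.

795 mg

CL = 59.2 mL/min × 60/1000 = 3.552 L/h
At steady state, dose per interval replaces the amount cleared in that interval: F·S·D/τ = CL·Css.
D = CL × Css × τ / F / S = 3.552 × 36 × 4 / 0.67 / 0.96 = 795.2 mg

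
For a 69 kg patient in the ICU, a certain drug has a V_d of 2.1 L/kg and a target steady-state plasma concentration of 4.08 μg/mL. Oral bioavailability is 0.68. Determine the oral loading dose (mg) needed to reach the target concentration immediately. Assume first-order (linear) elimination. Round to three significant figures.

869 mg

Vd(total) = 69 kg × 2.1 L/kg = 144.9 L
LD = Vd × C / F = 144.9 × 4.080 / 0.68 = 869.4 mg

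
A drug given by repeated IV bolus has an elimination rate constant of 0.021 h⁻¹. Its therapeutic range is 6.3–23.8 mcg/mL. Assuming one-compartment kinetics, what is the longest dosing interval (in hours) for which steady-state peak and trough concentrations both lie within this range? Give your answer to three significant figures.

Between IV bolus doses, concentration decays as C = C₀·e^(−kτ), so C_peak/C_trough = e^(kτ).
τ_max = ln(C_peak/C_trough) / k = ln(23.8/6.3) / 0.02100 = 1.329 / 0.02100 = 63.29 h

63.3 h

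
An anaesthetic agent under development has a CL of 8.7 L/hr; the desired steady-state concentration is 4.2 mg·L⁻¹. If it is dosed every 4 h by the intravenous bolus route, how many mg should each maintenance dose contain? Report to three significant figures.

146 mg

At steady state, dose per interval replaces the amount cleared in that interval: D/τ = CL·Css.
D = CL × Css × τ = 8.700 × 4.2 × 4 = 146.2 mg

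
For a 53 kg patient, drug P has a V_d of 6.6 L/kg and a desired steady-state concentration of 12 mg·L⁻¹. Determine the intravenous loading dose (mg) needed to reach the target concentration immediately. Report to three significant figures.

Vd(total) = 53 kg × 6.6 L/kg = 349.8 L
LD = Vd × C = 349.8 × 12.00 = 4198 mg

4200 mg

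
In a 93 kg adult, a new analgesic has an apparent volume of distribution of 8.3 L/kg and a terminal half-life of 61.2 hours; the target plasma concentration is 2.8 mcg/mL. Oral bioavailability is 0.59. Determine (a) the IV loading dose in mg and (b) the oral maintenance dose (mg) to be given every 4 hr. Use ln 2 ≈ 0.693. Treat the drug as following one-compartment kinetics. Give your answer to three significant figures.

(a) 2160 mg; (b) 166 mg

Total Vd = 8.3 × 93 = 771.9 L
LD = Vd × C = 771.9 × 2.8 = 2161 mg
CL = 0.693 × Vd / t½ = 0.693 × 771.9 / 61.2 = 8.741 L/h
D = CL × Css × τ / F = 8.741 × 2.8 × 4 / 0.59 = 165.9 mg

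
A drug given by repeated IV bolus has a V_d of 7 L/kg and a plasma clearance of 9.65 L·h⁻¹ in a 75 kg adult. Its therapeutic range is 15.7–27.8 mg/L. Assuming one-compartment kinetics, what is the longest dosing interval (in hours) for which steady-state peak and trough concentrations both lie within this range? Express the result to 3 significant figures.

Vd(total) = 75 kg × 7 L/kg = 525.0 L
k = CL / Vd = 9.650 / 525.0 = 0.01838 h⁻¹
Between IV bolus doses, concentration decays as C = C₀·e^(−kτ), so C_peak/C_trough = e^(kτ).
τ_max = ln(C_peak/C_trough) / k = ln(27.8/15.7) / 0.01838 = 0.5714 / 0.01838 = 31.09 h

31.1 h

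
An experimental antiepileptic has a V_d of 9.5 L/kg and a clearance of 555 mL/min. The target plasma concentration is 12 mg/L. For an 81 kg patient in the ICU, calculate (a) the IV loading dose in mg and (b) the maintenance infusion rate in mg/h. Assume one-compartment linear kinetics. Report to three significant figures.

(a) 9230 mg; (b) 400 mg/h

Vd = 9.5 L/kg × 81 kg = 769.5 L
Loading: fill Vd to C_target → 769.5 L × 12 mg/L = 9234 mg
Convert clearance: 555 mL/min × 60 min/h ÷ 1000 mL/L = 33.30 L/h
Maintenance infusion rate = CL × Css = 33.30 × 12 = 399.6 mg/h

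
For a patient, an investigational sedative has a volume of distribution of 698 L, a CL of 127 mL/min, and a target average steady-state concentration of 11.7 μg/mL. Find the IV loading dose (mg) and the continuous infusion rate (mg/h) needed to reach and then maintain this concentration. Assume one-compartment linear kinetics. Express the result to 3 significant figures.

(a) 8170 mg; (b) 89.2 mg/h

Loading dose = Vd × C = 698.0 × 11.7 = 8167 mg
CL = 127 mL/min = 127 × 0.06 = 7.620 L/h
Infusion rate = 7.620 L/h × 11.7 mg/L = 89.15 mg/h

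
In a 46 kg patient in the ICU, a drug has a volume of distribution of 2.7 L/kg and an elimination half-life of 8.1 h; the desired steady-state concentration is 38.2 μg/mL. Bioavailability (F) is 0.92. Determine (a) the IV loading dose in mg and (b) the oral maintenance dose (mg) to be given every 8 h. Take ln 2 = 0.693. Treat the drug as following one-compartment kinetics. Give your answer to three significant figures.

(a) 4740 mg; (b) 3530 mg

Vd(total) = 46 kg × 2.7 L/kg = 124.2 L
LD = Vd × C = 124.2 × 38.2 = 4744 mg
CL = 0.693 × Vd / t½ = 0.693 × 124.2 / 8.1 = 10.63 L/h
D = CL × Css × τ / F = 10.63 × 38.2 × 8 / 0.92 = 3531 mg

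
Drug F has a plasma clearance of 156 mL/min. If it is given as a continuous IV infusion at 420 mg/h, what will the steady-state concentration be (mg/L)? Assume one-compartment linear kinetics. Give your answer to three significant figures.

CL = 156 mL/min = 156 × 0.06 = 9.360 L/h
Css = rate / CL = 420 / 9.360 = 44.87 mg/L

44.9 mg/L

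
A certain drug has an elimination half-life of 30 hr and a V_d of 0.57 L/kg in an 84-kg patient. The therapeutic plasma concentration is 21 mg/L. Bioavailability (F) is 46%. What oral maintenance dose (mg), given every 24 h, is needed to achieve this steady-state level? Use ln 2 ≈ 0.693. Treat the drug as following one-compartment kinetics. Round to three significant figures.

Vd = 0.57 L/kg × 84 kg = 47.88 L
CL = ln 2 · Vd / t½ = 0.693 × 47.88 / 30 = 1.106 L/h
D = CL × Css × τ / F = 1.106 × 21 × 24 / 0.46 = 1212 mg

1210 mg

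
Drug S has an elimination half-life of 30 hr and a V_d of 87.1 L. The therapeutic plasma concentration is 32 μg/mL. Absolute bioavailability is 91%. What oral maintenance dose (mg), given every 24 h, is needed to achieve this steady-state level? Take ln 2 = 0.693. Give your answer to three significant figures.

CL = ln 2 · Vd / t½ = 0.693 × 87.10 / 30 = 2.012 L/h
D = CL × Css × τ / F = 2.012 × 32 × 24 / 0.91 = 1698 mg

1700 mg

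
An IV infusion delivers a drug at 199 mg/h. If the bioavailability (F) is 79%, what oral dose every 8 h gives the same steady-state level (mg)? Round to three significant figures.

To maintain the same Css, the systemic dosing rate must be unchanged: F·D/τ = infusion rate.
D = rate × τ / F = 199 × 8 / 0.79 = 2015 mg

2020 mg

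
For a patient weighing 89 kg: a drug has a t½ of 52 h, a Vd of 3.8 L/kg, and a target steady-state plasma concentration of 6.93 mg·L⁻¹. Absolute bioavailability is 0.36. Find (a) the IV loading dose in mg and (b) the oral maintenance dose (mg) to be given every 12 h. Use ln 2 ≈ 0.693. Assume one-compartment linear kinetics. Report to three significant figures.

(a) 2340 mg; (b) 1040 mg

Total Vd = 3.8 × 89 = 338.2 L
LD = Vd × C = 338.2 × 6.93 = 2344 mg
CL = 0.693 × Vd / t½ = 0.693 × 338.2 / 52 = 4.507 L/h
D = CL × Css × τ / F = 4.507 × 6.93 × 12 / 0.36 = 1041 mg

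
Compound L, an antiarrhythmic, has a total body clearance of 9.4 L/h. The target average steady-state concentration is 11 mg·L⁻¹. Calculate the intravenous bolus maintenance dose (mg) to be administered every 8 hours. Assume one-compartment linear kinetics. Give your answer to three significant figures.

D = CL × Css × τ = 9.400 × 11 × 8 = 827.2 mg

827 mg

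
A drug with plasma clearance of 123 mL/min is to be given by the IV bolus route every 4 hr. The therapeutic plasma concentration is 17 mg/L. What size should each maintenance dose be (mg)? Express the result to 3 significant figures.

CL = 123 mL/min × 60/1000 = 7.380 L/h
D = CL × Css × τ = 7.380 × 17 × 4 = 501.8 mg

502 mg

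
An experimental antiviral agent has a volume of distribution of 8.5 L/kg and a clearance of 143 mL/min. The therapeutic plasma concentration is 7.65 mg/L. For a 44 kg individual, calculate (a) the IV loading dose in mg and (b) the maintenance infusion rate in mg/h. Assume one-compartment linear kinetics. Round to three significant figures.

Total Vd = 8.5 × 44 = 374.0 L
Loading: fill Vd to C_target → 374.0 L × 7.65 mg/L = 2861 mg
CL = 143 mL/min × 60/1000 = 8.580 L/h
Infusion rate = 8.580 L/h × 7.65 mg/L = 65.64 mg/h

(a) 2860 mg; (b) 65.6 mg/h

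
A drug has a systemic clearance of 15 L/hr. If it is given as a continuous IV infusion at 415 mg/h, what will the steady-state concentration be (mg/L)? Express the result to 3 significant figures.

27.7 mg/L

Css = rate / CL = 415 / 15.00 = 27.67 mg/L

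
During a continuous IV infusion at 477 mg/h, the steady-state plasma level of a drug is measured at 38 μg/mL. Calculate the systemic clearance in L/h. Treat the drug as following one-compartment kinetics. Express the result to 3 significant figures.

At steady state, infusion rate = CL × Css, so CL = rate / Css.
CL = 477 / 38 = 12.55 L/h

12.6 L/h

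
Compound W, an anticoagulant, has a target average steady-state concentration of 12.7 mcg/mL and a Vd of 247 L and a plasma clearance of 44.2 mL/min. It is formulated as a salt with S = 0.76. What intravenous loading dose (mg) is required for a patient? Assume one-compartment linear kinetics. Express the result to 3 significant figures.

LD = Vd × C / S = 247.0 × 12.70 / 0.76 = 4128 mg

4130 mg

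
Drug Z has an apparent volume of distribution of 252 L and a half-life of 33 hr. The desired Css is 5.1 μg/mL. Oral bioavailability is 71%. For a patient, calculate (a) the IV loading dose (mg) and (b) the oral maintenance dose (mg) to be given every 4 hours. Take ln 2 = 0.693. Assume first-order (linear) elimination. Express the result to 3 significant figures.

(a) 1290 mg; (b) 152 mg

LD = Vd × C = 252.0 × 5.1 = 1285 mg
CL = 0.693 × Vd / t½ = 0.693 × 252.0 / 33 = 5.292 L/h
D = CL × Css × τ / F = 5.292 × 5.1 × 4 / 0.71 = 152.1 mg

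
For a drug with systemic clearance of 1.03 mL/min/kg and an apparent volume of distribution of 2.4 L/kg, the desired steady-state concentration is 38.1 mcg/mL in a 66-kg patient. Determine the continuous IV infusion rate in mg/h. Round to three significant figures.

CL = 1.03 mL/min/kg × 66 kg = 67.98 mL/min = 67.98 × 60/1000 = 4.079 L/h
Maintenance depends on clearance, not Vd — rate in must match rate out.
R₀ = 4.079 × 38.1 = 155.4 mg/h

155 mg/h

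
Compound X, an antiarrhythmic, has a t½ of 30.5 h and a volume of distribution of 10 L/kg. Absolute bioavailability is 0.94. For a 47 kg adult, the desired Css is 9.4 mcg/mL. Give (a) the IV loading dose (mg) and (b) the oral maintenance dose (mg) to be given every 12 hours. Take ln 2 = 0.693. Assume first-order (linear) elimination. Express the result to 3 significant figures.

(a) 4420 mg; (b) 1280 mg

Total Vd = 10 × 47 = 470.0 L
LD = Vd × C = 470.0 × 9.4 = 4418 mg
CL = 0.693 × Vd / t½ = 0.693 × 470.0 / 30.5 = 10.68 L/h
D = CL × Css × τ / F = 10.68 × 9.4 × 12 / 0.94 = 1282 mg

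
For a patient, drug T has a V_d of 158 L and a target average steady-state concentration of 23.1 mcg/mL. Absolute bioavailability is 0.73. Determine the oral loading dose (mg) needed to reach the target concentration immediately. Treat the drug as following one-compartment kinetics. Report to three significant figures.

LD = Vd × C / F = 158.0 × 23.10 / 0.73 = 5000 mg

5000 mg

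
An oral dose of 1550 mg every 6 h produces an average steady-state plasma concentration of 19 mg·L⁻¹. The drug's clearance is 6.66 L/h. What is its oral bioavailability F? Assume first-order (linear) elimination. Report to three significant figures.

0.490

F·D/τ = CL·Css at steady state → F = CL·Css·τ / D.
F = 6.66 × 19 × 6 / 1550 = 0.490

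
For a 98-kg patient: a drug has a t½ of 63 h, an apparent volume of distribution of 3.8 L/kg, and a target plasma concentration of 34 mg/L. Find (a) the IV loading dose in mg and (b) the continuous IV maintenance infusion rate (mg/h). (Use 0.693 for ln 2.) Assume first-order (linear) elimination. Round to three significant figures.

Total Vd = 3.8 × 98 = 372.4 L
LD = Vd × C = 372.4 × 34 = 12660 mg
CL = 0.693 × Vd / t½ = 0.693 × 372.4 / 63 = 4.096 L/h
Infusion rate = CL × Css = 4.096 × 34 = 139.3 mg/h

(a) 12700 mg; (b) 139 mg/h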